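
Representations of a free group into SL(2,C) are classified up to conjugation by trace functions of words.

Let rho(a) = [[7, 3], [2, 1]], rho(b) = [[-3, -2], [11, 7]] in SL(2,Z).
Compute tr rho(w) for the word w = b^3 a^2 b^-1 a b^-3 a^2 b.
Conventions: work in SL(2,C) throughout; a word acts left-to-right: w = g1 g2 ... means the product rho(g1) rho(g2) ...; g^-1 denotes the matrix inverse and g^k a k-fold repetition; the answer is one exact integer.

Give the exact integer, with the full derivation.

163389944

rho(b) = [[-3, -2], [11, 7]]
... * rho(b) = [[-3, -2], [11, 7]]  ->  [[-13, -8], [44, 27]]
... * rho(b) = [[-3, -2], [11, 7]]  ->  [[-49, -30], [165, 101]]
... * rho(a) = [[7, 3], [2, 1]]  ->  [[-403, -177], [1357, 596]]
... * rho(a) = [[7, 3], [2, 1]]  ->  [[-3175, -1386], [10691, 4667]]
... * rho(b^-1) = [[7, 2], [-11, -3]]  ->  [[-6979, -2192], [23500, 7381]]
... * rho(a) = [[7, 3], [2, 1]]  ->  [[-53237, -23129], [179262, 77881]]
... * rho(b^-1) = [[7, 2], [-11, -3]]  ->  [[-118240, -37087], [398143, 124881]]
... * rho(b^-1) = [[7, 2], [-11, -3]]  ->  [[-419723, -125219], [1413310, 421643]]
... * rho(b^-1) = [[7, 2], [-11, -3]]  ->  [[-1560652, -463789], [5255097, 1561691]]
... * rho(a) = [[7, 3], [2, 1]]  ->  [[-11852142, -5145745], [39909061, 17326982]]
... * rho(a) = [[7, 3], [2, 1]]  ->  [[-93256484, -40702171], [314017391, 137054165]]
... * rho(b) = [[-3, -2], [11, 7]]  ->  [[-167954429, -98402229], [565543642, 331344373]]
tr = -167954429 + 331344373 = 163389944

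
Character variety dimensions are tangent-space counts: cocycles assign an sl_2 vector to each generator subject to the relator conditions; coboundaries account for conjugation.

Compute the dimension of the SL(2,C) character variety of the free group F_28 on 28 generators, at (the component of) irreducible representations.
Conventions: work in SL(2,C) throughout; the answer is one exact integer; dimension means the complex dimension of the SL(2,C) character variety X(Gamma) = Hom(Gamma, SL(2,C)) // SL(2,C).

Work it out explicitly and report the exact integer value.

81

The free group F_28: 28 generators, no relators.
A cocycle picks one sl_2 vector per generator freely, giving dim Z^1 = 3*28 = 84.
dim B^1 = 3: the coboundary map is injective because an irreducible image has centralizer 0 in sl_2.
dim X = dim H^1 = dim Z^1 - dim B^1 = 84 - 3 = 81.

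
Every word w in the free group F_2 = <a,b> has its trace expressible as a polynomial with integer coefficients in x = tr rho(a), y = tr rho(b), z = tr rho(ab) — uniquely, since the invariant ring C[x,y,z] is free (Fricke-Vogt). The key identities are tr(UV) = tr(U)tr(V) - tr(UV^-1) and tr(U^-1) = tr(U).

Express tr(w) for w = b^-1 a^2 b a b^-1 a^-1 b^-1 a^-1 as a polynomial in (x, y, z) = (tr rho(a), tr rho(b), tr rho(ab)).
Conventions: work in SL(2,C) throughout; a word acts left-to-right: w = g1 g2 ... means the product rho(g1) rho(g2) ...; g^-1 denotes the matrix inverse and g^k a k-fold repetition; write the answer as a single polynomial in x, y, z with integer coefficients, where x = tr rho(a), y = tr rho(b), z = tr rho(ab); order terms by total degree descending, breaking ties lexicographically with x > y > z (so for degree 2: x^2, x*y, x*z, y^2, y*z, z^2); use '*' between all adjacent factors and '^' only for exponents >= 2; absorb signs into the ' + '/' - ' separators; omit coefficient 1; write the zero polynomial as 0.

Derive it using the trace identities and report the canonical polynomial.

tr(a b a) = tr(a)*tr(b a) - tr(b) = x*z - y
tr(b a b a) = tr(a b)*tr(a b) - tr(1)   [split at repeated a] = z^2 - 2
apply: tr(b a b) = tr(b)*tr(a b) - tr(a) = y*z - x
tr(a b a b a) = tr(a)*tr(b a b a) - tr(b a b) = x*z^2 - y*z - x
tr(a b a b a b) = tr(b a b a)*tr(b a) - tr(a b)   [split at repeated b] = z^3 - 3*z
use: tr(b^-1 a b a b a) = tr(a b a b a)*tr(b) - tr(a b a b a b) = x*y*z^2 - y^2*z - z^3 - x*y + 3*z
use: tr(a^-1 b^-1 a b a b) = tr(b^-1 a b a b)*tr(a) - tr(b^-1 a b a b a) = -x*y*z^2 + x^2*z + y^2*z + z^3 - 3*z
tr(a b a b^-1 a^-1 b^-1) = tr(a^-1 b^-1 a b a)*tr(b) - tr(a^-1 b^-1 a b a b) = x*y*z^2 - x^2*z - y^2*z - z^3 + x*y + 3*z
tr(a^2 b a) = tr(a)*tr(b a^2) - tr(b a) = x^2*z - x*y - z
tr(b^2) = tr(b)*tr(b) - tr(1) = y^2 - 2
tr(b a^2 b) = tr(a)*tr(b^2 a) - tr(b^2) = x*y*z - x^2 - y^2 + 2
tr(a b a^2 b a) = tr(a)*tr(b a^2 b a) - tr(b a^2 b) = x^2*z^2 - 2*x*y*z + y^2 - 2
apply: tr(b a b a b) = tr(b)*tr(a b a b) - tr(a b a) = y*z^2 - x*z - y
tr(a b a^2 b a b) = tr(a)*tr(b a b a b a) - tr(b a b a b) = x*z^3 - y*z^2 - 2*x*z + y
apply: tr(b a^2 b a b^-1 a) = tr(a b a^2 b a)*tr(b) - tr(a b a^2 b a b) = x^2*y*z^2 - 2*x*y^2*z - x*z^3 + y^3 + y*z^2 + 2*x*z - 3*y
tr(b a^2 b a b^-1 a^-1) = tr(b a^2 b a b^-1)*tr(a) - tr(b a^2 b a b^-1 a) = -x^2*y*z^2 + x^3*z + 2*x*y^2*z + x*z^3 - x^2*y - y^3 - y*z^2 - 3*x*z + 3*y
tr(a^-1 b a^2 b a b^-1 a^-1) = tr(b a^2 b a b^-1 a^-1)*tr(a) - tr(b a^2 b a b^-1) = -x^3*y*z^2 + x^4*z + 2*x^2*y^2*z + x^2*z^3 - x^3*y - x*y^3 - x*y*z^2 - 4*x^2*z + 4*x*y + z
tr(b^2 a^2 b) = tr(b)*tr(a^2 b^2) - tr(a^2 b) = x*y^2*z - x^2*y - y^3 - x*z + 3*y
tr(b a^2 b a b) = tr(b)*tr(a^2 b a b) - tr(a^2 b a) = x*y*z^2 - x^2*z - y^2*z + z
tr(b^2 a^2 b a b) = tr(b)*tr(b a^2 b a b) - tr(b a^2 b a) = x*y^2*z^2 - x^2*y*z - y^3*z - x*z^2 + 2*y*z + x
tr(a^2 b a b a) = tr(a)*tr(a b a b a) - tr(a b a b) = x^2*z^2 - x*y*z - x^2 - z^2 + 2
tr(b^2 a^2 b a b a) = tr(b)*tr(a^2 b a b a b) - tr(a^2 b a b a) = x*y*z^3 - x^2*z^2 - y^2*z^2 - x*y*z + x^2 + y^2 + z^2 - 2
tr(a^-1 b^2 a^2 b a b) = tr(b^2 a^2 b a b)*tr(a) - tr(b^2 a^2 b a b a) = x^2*y^2*z^2 - x^3*y*z - x*y^3*z - x*y*z^3 + y^2*z^2 + 3*x*y*z - y^2 - z^2 + 2
use: tr(b a^2 b a b^-1 a^-1 b) = tr(a^-1 b^2 a^2 b a)*tr(b) - tr(a^-1 b^2 a^2 b a b) = -x^2*y^2*z^2 + x^3*y*z + 2*x*y^3*z + x*y*z^3 - x^2*y^2 - y^4 - y^2*z^2 - 4*x*y*z + 4*y^2 + z^2 - 2
use: tr(b^2 a b) = tr(b)*tr(a b^2) - tr(a b) = y^2*z - x*y - z
tr(b a b a^2 b) = tr(a)*tr(b^2 a b a) - tr(b^2 a b) = x*y*z^2 - x^2*z - y^2*z + z
tr(b a b^2 a b a) = tr(b)*tr(a b a b a b) - tr(a b a b a) = y*z^3 - x*z^2 - 2*y*z + x
tr(b a b^2 a b) = tr(b)*tr(a b^2 a b) - tr(a b^2 a) = y^2*z^2 - 2*x*y*z + x^2 - 2
use: tr(b a b a^2 b a b) = tr(a)*tr(b a b^2 a b a) - tr(b a b^2 a b) = x*y*z^3 - x^2*z^2 - y^2*z^2 + 2
tr(b a b a b a b a) = tr(b a b a b a)*tr(b a) - tr(a b a b)   [split at repeated b] = z^4 - 4*z^2 + 2
apply: tr(b a b a^2 b a b a) = tr(a)*tr(b a b a b a b a) - tr(b a b a b a b) = x*z^4 - y*z^3 - 3*x*z^2 + 2*y*z + x
tr(a^-1 b a b a^2 b a b) = tr(b a b a^2 b a b)*tr(a) - tr(b a b a^2 b a b a) = x^2*y*z^3 - x^3*z^2 - x*y^2*z^2 - x*z^4 + y*z^3 + 3*x*z^2 - 2*y*z + x
tr(b a^2 b a b^-1 a^-1 b a) = tr(a^-1 b a b a^2 b a)*tr(b) - tr(a^-1 b a b a^2 b a b) = -x^2*y*z^3 + x^3*z^2 + 2*x*y^2*z^2 + x*z^4 - x^2*y*z - y^3*z - y*z^3 - 3*x*z^2 + 3*y*z - x
use: tr(a^-1 b a^2 b a b^-1 a^-1 b) = tr(b a^2 b a b^-1 a^-1 b)*tr(a) - tr(b a^2 b a b^-1 a^-1 b a) = -x^3*y^2*z^2 + x^4*y*z + 2*x^2*y^3*z + 2*x^2*y*z^3 - x^3*y^2 - x^3*z^2 - x*y^4 - 3*x*y^2*z^2 - x*z^4 - 3*x^2*y*z + y^3*z + y*z^3 + 4*x*y^2 + 4*x*z^2 - 3*y*z - x
tr(a^2 b a b^-1 a^-1 b^-1 a^-1 b) = tr(a^-1 b a^2 b a b^-1 a^-1)*tr(b) - tr(a^-1 b a^2 b a b^-1 a^-1 b) = -x^2*y*z^3 + x^3*z^2 + 2*x*y^2*z^2 + x*z^4 - x^2*y*z - y^3*z - y*z^3 - 4*x*z^2 + 4*y*z + x
tr(b^-1 a^2 b a b^-1 a^-1 b^-1 a^-1) = tr(a^2 b a b^-1 a^-1 b^-1 a^-1)*tr(b) - tr(a^2 b a b^-1 a^-1 b^-1 a^-1 b) = x^2*y*z^3 - x^3*z^2 - x*y^2*z^2 - x*z^4 + x*y^2 + 4*x*z^2 - y*z - x

x^2*y*z^3 - x^3*z^2 - x*y^2*z^2 - x*z^4 + x*y^2 + 4*x*z^2 - y*z - x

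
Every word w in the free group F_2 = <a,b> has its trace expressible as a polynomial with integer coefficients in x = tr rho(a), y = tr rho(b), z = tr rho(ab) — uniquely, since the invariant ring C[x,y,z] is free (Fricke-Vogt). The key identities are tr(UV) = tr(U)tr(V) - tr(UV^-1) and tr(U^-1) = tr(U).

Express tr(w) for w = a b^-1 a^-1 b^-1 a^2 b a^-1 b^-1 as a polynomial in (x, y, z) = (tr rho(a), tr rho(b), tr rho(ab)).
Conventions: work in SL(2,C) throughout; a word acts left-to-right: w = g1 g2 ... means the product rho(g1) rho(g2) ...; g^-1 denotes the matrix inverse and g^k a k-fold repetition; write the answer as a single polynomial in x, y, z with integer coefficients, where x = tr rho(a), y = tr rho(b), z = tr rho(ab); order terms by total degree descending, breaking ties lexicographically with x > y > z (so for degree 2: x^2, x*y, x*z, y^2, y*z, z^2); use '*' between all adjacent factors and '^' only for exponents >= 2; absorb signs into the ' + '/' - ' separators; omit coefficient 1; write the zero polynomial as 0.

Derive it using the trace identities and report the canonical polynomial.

use: trace(a^2) = trace(a)*trace(a) - trace(1)  (reduce the a square) = x^2 - 2
apply: trace(a^3) = trace(a)*trace(a^2) - trace(a)  (reduce the a square) = x^3 - 3*x
apply: trace(b a^2) = trace(a)*trace(b a) - trace(b)  (reduce the a square) = x*z - y
use: trace(a^3 b) = trace(a)*trace(b a^2) - trace(b a)  (reduce the a square) = x^2*z - x*y - z
apply: trace(a^3 b^-1) = trace(a^3)*trace(b) - trace(a^3 b)  (eliminate b^-1) = x^3*y - x^2*z - 2*x*y + z
trace(b^-1 a^3 b^-1) = trace(a^3 b^-1)*trace(b) - trace(a^3)  (eliminate b^-1) = x^3*y^2 - x^2*y*z - x^3 - 2*x*y^2 + y*z + 3*x
trace(a^4) = trace(a)*trace(a^3) - trace(a^2)  (reduce the a square) = x^4 - 4*x^2 + 2
trace(a^4 b) = trace(a)*trace(a b a^2) - trace(a b a)  (reduce the a square) = x^3*z - x^2*y - 2*x*z + y
trace(a b^-1 a^3) = trace(a^4)*trace(b) - trace(a^4 b)  (eliminate b^-1) = x^4*y - x^3*z - 3*x^2*y + 2*x*z + y
use: trace(b a b a) = trace(b a)*trace(b a) - trace(1)  (split on b) = z^2 - 2
apply: trace(b a b) = trace(b)*trace(a b) - trace(a)  (reduce the b square) = y*z - x
trace(b a b a^2) = trace(a)*trace(b a b a) - trace(b a b)  (reduce the a square) = x*z^2 - y*z - x
apply: trace(a^3 b a b) = trace(a)*trace(b a b a^2) - trace(b a b a)  (reduce the a square) = x^2*z^2 - x*y*z - x^2 - z^2 + 2
trace(a b^-1 a^3 b) = trace(a^3 b a)*trace(b) - trace(a^3 b a b)  (eliminate b^-1) = x^3*y*z - x^2*y^2 - x^2*z^2 - x*y*z + x^2 + y^2 + z^2 - 2
use: trace(b^-1 a^3 b^-1 a) = trace(a b^-1 a^3)*trace(b) - trace(a b^-1 a^3 b)  (eliminate b^-1) = x^4*y^2 - 2*x^3*y*z - 2*x^2*y^2 + x^2*z^2 + 3*x*y*z - x^2 - z^2 + 2
apply: trace(a b^-1 a^-1 b^-1 a^2) = trace(b^-1 a^3 b^-1)*trace(a) - trace(b^-1 a^3 b^-1 a)  (eliminate a^-1) = x^3*y*z - x^4 - x^2*z^2 - 2*x*y*z + 4*x^2 + z^2 - 2
use: trace(b^2) = trace(b)*trace(b) - trace(1)  (reduce the b square) = y^2 - 2
trace(b a^2 b) = trace(a)*trace(b^2 a) - trace(b^2)  (reduce the a square) = x*y*z - x^2 - y^2 + 2
apply: trace(a^2 b a^2 b) = trace(a)*trace(b a^2 b a) - trace(b a^2 b)  (reduce the a square) = x^2*z^2 - 2*x*y*z + y^2 - 2
apply: trace(a b^-1 a^2 b a) = trace(a^2 b a^2)*trace(b) - trace(a^2 b a^2 b)  (eliminate b^-1) = x^3*y*z - x^2*y^2 - x^2*z^2 + 2
apply: trace(b a b a b a) = trace(b a)*trace(b a b a) - trace(b^-1 a^-1)  (split on b) = z^3 - 3*z
trace(b a b a b) = trace(b)*trace(a b a b) - trace(a b a)  (reduce the b square) = y*z^2 - x*z - y
trace(a^2 b a b a b) = trace(a)*trace(b a b a b a) - trace(b a b a b)  (reduce the a square) = x*z^3 - y*z^2 - 2*x*z + y
trace(a b^-1 a^2 b a b) = trace(a^2 b a b a)*trace(b) - trace(a^2 b a b a b)  (eliminate b^-1) = x^2*y*z^2 - x*y^2*z - x*z^3 - x^2*y + 2*x*z + y
apply: trace(b^-1 a^2 b a b^-1 a) = trace(a b^-1 a^2 b a)*trace(b) - trace(a b^-1 a^2 b a b)  (eliminate b^-1) = x^3*y^2*z - x^2*y^3 - 2*x^2*y*z^2 + x*y^2*z + x*z^3 + x^2*y - 2*x*z + y
apply: trace(b^-1 a^2 b a b^-1 a b^-1) = trace(b^-1 a^2 b a b^-1 a)*trace(b) - trace(b^-1 a^2 b a b^-1 a b)  (eliminate b^-1) = x^3*y^3*z - x^2*y^4 - 2*x^2*y^2*z^2 - x^3*y*z + x*y^3*z + x*y*z^3 + 2*x^2*y^2 + x^2*z^2 - x*y*z - x^2 - z^2 + 2
trace(a^2 b a^3) = trace(a)*trace(a^3 b a) - trace(a^3 b)  (reduce the a square) = x^4*z - x^3*y - 3*x^2*z + 2*x*y + z
apply: trace(a^2 b a^3 b) = trace(a)*trace(a b a^2 b a) - trace(a b a^2 b)  (reduce the a square) = x^3*z^2 - 2*x^2*y*z + x*y^2 - x*z^2 + y*z - x
use: trace(a^2 b^-1 a^2 b a) = trace(a^2 b a^3)*trace(b) - trace(a^2 b a^3 b)  (eliminate b^-1) = x^4*y*z - x^3*y^2 - x^3*z^2 - x^2*y*z + x*y^2 + x*z^2 + x
trace(a^2 b a b a^2) = trace(a)*trace(a b a b a^2) - trace(a b a b a)  (reduce the a square) = x^3*z^2 - x^2*y*z - x^3 - 2*x*z^2 + y*z + 3*x
use: trace(b^2 a b) = trace(b)*trace(b a b) - trace(b a)  (reduce the b square) = y^2*z - x*y - z
apply: trace(b a b a^2 b) = trace(a)*trace(b^2 a b a) - trace(b^2 a b)  (reduce the a square) = x*y*z^2 - x^2*z - y^2*z + z
trace(a^2 b a b a^2 b) = trace(a)*trace(b a b a^2 b a) - trace(b a b a^2 b)  (reduce the a square) = x^2*z^3 - 2*x*y*z^2 - x^2*z + y^2*z + x*y - z
use: trace(a^2 b^-1 a^2 b a b) = trace(a^2 b a b a^2)*trace(b) - trace(a^2 b a b a^2 b)  (eliminate b^-1) = x^3*y*z^2 - x^2*y^2*z - x^2*z^3 - x^3*y + x^2*z + 2*x*y + z
use: trace(a b^-1 a^2 b a b^-1 a) = trace(a^2 b^-1 a^2 b a)*trace(b) - trace(a^2 b^-1 a^2 b a b)  (eliminate b^-1) = x^4*y^2*z - x^3*y^3 - 2*x^3*y*z^2 + x^2*z^3 + x^3*y + x*y^3 + x*y*z^2 - x^2*z - x*y - z
trace(a b a b^-1 a^2 b a) = trace(a^2 b a^2 b a)*trace(b) - trace(a^2 b a^2 b a b)  (eliminate b^-1) = x^3*y*z^2 - 2*x^2*y^2*z - x^2*z^3 + x*y^3 + x*y*z^2 + x^2*z - 2*x*y + z
trace(a^2 b a b a b a) = trace(a)*trace(a b a b a b a) - trace(a b a b a b)  (reduce the a square) = x^2*z^3 - x*y*z^2 - 2*x^2*z - z^3 + x*y + 3*z
trace(b a b a b a b a) = trace(a b)*trace(a b a b a b) - trace(a^-1 b^-1 a^-1 b^-1)  (split on a) = z^4 - 4*z^2 + 2
apply: trace(b a b a b a b) = trace(b)*trace(a b a b a b) - trace(a b a b a)  (reduce the b square) = y*z^3 - x*z^2 - 2*y*z + x
apply: trace(a^2 b a b a b a b) = trace(a)*trace(b a b a b a b a) - trace(b a b a b a b)  (reduce the a square) = x*z^4 - y*z^3 - 3*x*z^2 + 2*y*z + x
use: trace(a b a b^-1 a^2 b a b) = trace(a^2 b a b a b a)*trace(b) - trace(a^2 b a b a b a b)  (eliminate b^-1) = x^2*y*z^3 - x*y^2*z^2 - x*z^4 - 2*x^2*y*z + x*y^2 + 3*x*z^2 + y*z - x
apply: trace(a b^-1 a^2 b a b^-1 a b) = trace(a b a b^-1 a^2 b a)*trace(b) - trace(a b a b^-1 a^2 b a b)  (eliminate b^-1) = x^3*y^2*z^2 - 2*x^2*y^3*z - 2*x^2*y*z^3 + x*y^4 + 2*x*y^2*z^2 + x*z^4 + 3*x^2*y*z - 3*x*y^2 - 3*x*z^2 + x
trace(b^-1 a^2 b a b^-1 a b^-1 a) = trace(a b^-1 a^2 b a b^-1 a)*trace(b) - trace(a b^-1 a^2 b a b^-1 a b)  (eliminate b^-1) = x^4*y^3*z - x^3*y^4 - 3*x^3*y^2*z^2 + 2*x^2*y^3*z + 3*x^2*y*z^3 + x^3*y^2 - x*y^2*z^2 - x*z^4 - 4*x^2*y*z + 2*x*y^2 + 3*x*z^2 - y*z - x
trace(b^-1 a b^-1 a^-1 b^-1 a^2 b a) = trace(b^-1 a^2 b a b^-1 a b^-1)*trace(a) - trace(b^-1 a^2 b a b^-1 a b^-1 a)  (eliminate a^-1) = x^3*y^2*z^2 - x^4*y*z - x^2*y^3*z - 2*x^2*y*z^3 + x^3*y^2 + x^3*z^2 + x*y^2*z^2 + x*z^4 + 3*x^2*y*z - x^3 - 2*x*y^2 - 4*x*z^2 + y*z + 3*x
apply: trace(a b^-1 a^-1 b^-1 a^2 b a^-1 b^-1) = trace(b^-1 a b^-1 a^-1 b^-1 a^2 b)*trace(a) - trace(b^-1 a b^-1 a^-1 b^-1 a^2 b a)  (eliminate a^-1) = -x^3*y^2*z^2 + 2*x^4*y*z + x^2*y^3*z + 2*x^2*y*z^3 - x^5 - x^3*y^2 - 2*x^3*z^2 - x*y^2*z^2 - x*z^4 - 5*x^2*y*z + 5*x^3 + 2*x*y^2 + 5*x*z^2 - y*z - 5*x

-x^3*y^2*z^2 + 2*x^4*y*z + x^2*y^3*z + 2*x^2*y*z^3 - x^5 - x^3*y^2 - 2*x^3*z^2 - x*y^2*z^2 - x*z^4 - 5*x^2*y*z + 5*x^3 + 2*x*y^2 + 5*x*z^2 - y*z - 5*x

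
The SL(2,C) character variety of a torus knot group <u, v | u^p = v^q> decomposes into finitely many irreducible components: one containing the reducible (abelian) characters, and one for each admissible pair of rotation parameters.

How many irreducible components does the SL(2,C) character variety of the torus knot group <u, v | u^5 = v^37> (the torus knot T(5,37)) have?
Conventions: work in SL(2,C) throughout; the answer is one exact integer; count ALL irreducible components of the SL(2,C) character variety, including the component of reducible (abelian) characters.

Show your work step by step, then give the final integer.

73

For T(5,37): irreducibility forces the central element u^5 = v^37 to one of +I, -I.
On an irreducible component, tr(u) is locked at 2*cos(pi*alpha/5) for some alpha in 1..4, and tr(v) at 2*cos(pi*beta/37) for some beta in 1..36.
u^5 = (-1)^alpha I and v^37 = (-1)^beta I must agree, so alpha and beta have equal parity.
Enumerate parity-matched pairs: 2*18 odd-odd plus 2*18 even-even gives 72.
components with irreducible characters: 72; plus the single component of reducible (abelian) characters: total 73.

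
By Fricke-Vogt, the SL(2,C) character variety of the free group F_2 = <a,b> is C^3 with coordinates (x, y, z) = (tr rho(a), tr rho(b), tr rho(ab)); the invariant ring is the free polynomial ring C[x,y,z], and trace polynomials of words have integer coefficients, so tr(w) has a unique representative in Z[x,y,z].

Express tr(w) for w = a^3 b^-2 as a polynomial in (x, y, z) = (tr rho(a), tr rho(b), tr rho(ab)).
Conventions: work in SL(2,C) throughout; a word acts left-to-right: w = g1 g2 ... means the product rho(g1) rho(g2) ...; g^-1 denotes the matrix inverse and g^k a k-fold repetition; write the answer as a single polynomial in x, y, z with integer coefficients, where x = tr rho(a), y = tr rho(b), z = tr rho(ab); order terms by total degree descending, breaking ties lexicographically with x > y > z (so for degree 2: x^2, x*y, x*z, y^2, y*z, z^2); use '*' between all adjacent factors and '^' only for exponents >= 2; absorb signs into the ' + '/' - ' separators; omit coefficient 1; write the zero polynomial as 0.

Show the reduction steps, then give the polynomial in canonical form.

tr(a^2) = tr(a) tr(a) - tr(1)   [square of a] = x^2 - 2
use: tr(a^3) = tr(a) tr(a^2) - tr(a)   [square of a] = x^3 - 3*x
use: tr(b a^2) = tr(a) tr(b a) - tr(b)   [square of a] = x*z - y
tr(a^3 b) = tr(a) tr(b a^2) - tr(b a)   [square of a] = x^2*z - x*y - z
tr(b^-1 a^3) = tr(a^3) tr(b) - tr(a^3 b)   [inverse elimination on b] = x^3*y - x^2*z - 2*x*y + z
use: tr(a^3 b^-2) = tr(b^-1 a^3) tr(b) - tr(b^-1 a^3 b)   [inverse elimination on b] = x^3*y^2 - x^2*y*z - x^3 - 2*x*y^2 + y*z + 3*x

x^3*y^2 - x^2*y*z - x^3 - 2*x*y^2 + y*z + 3*x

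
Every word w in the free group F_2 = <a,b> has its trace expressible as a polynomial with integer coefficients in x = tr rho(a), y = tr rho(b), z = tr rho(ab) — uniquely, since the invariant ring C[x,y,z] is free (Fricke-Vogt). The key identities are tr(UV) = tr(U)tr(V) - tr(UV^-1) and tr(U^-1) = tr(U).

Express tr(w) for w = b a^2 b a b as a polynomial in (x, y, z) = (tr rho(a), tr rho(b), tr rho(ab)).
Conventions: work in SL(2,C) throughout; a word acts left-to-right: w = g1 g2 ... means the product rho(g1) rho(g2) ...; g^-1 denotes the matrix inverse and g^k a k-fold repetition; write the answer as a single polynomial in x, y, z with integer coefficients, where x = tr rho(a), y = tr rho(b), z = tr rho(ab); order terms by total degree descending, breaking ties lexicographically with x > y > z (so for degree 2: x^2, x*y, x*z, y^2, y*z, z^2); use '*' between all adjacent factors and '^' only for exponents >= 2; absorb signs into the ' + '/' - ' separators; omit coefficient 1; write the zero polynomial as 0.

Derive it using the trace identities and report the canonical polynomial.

apply: tr(b a b a) = tr(b a) tr(b a) - tr(1) = z^2 - 2
tr(b a b) = tr(b) tr(a b) - tr(a) = y*z - x
apply: tr(a^2 b a b) = tr(a) tr(b a b a) - tr(b a b) = x*z^2 - y*z - x
tr(a b a) = tr(a) tr(b a) - tr(b) = x*z - y
tr(a^2 b a) = tr(a) tr(a b a) - tr(a b) = x^2*z - x*y - z
tr(b a^2 b a b) = tr(b) tr(a^2 b a b) - tr(a^2 b a) = x*y*z^2 - x^2*z - y^2*z + z

x*y*z^2 - x^2*z - y^2*z + z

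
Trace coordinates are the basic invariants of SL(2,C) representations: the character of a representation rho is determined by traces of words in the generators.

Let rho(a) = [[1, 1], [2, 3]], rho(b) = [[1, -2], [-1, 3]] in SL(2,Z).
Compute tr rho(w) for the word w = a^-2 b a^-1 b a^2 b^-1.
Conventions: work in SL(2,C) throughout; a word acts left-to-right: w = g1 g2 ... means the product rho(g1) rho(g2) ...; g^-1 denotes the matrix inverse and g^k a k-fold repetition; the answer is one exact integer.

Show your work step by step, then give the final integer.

rho(a^-1) = [[3, -1], [-2, 1]]
... * rho(a^-1) = [[3, -1], [-2, 1]]  ->  [[11, -4], [-8, 3]]
... * rho(b) = [[1, -2], [-1, 3]]  ->  [[15, -34], [-11, 25]]
... * rho(a^-1) = [[3, -1], [-2, 1]]  ->  [[113, -49], [-83, 36]]
... * rho(b) = [[1, -2], [-1, 3]]  ->  [[162, -373], [-119, 274]]
... * rho(a) = [[1, 1], [2, 3]]  ->  [[-584, -957], [429, 703]]
... * rho(a) = [[1, 1], [2, 3]]  ->  [[-2498, -3455], [1835, 2538]]
... * rho(b^-1) = [[3, 2], [1, 1]]  ->  [[-10949, -8451], [8043, 6208]]
tr = -10949 + 6208 = -4741

-4741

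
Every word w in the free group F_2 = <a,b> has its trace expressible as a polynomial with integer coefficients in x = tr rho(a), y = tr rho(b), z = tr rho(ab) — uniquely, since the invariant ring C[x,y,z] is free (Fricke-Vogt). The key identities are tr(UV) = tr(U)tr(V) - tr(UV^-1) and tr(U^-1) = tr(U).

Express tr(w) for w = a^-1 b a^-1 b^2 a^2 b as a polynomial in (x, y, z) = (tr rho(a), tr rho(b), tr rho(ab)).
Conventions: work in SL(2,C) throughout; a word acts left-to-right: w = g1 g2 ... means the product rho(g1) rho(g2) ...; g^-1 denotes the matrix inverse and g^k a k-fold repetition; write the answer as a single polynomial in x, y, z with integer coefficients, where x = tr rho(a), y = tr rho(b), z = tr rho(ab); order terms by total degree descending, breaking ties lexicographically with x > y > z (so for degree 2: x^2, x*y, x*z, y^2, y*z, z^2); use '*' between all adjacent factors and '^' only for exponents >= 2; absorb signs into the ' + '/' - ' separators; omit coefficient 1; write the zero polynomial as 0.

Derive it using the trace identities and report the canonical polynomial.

x^3*y^3*z - x^4*y^2 - x^2*y^4 - 2*x^2*y^2*z^2 + x^3*y*z + 2*x*y^3*z + x*y*z^3 + 3*x^2*y^2 - y^2*z^2 - 5*x*y*z + x^2 + y^2 + z^2 - 2

trace(b a b) = trace(b)*trace(a b) - trace(a) = y*z - x
trace(b^3 a) = trace(b)*trace(b a b) - trace(b a) = y^2*z - x*y - z
trace(b^2) = trace(b)*trace(b) - trace(1) = y^2 - 2
trace(b^3) = trace(b)*trace(b^2) - trace(b) = y^3 - 3*y
trace(b^2 a^2 b) = trace(a)*trace(b^3 a) - trace(b^3) = x*y^2*z - x^2*y - y^3 - x*z + 3*y
trace(a^2 b) = trace(a)*trace(b a) - trace(b) = x*z - y
trace(a^2) = trace(a)*trace(a) - trace(1) = x^2 - 2
trace(b^2 a^2) = trace(b)*trace(a^2 b) - trace(a^2) = x*y*z - x^2 - y^2 + 2
trace(b^2 a^2 b^2) = trace(b)*trace(b^2 a^2 b) - trace(b^2 a^2) = x*y^3*z - x^2*y^2 - y^4 - 2*x*y*z + x^2 + 4*y^2 - 2
trace(a b a b) = trace(b a)*trace(b a) - trace(1)   [split at repeated b] = z^2 - 2
trace(b^2 a b a) = trace(b)*trace(a b a b) - trace(a b a) = y*z^2 - x*z - y
trace(a^2 b^2 a b) = trace(a)*trace(b^2 a b a) - trace(b^2 a b) = x*y*z^2 - x^2*z - y^2*z + z
trace(a^2 b^2 a) = trace(a)*trace(b^2 a^2) - trace(b^2 a) = x^2*y*z - x^3 - x*y^2 - y*z + 3*x
trace(b^2 a^2 b^2 a) = trace(b)*trace(a^2 b^2 a b) - trace(a^2 b^2 a) = x*y^2*z^2 - 2*x^2*y*z - y^3*z + x^3 + x*y^2 + 2*y*z - 3*x
trace(b a^-1 b^2 a^2 b) = trace(b^2 a^2 b^2)*trace(a) - trace(b^2 a^2 b^2 a) = x^2*y^3*z - x^3*y^2 - x*y^4 - x*y^2*z^2 + y^3*z + 3*x*y^2 - 2*y*z + x
trace(a^2 b a b^2) = trace(a)*trace(b a b^2 a) - trace(b a b^2) = x*y*z^2 - x^2*z - y^2*z + z
trace(a^2 b a b) = trace(a)*trace(b a b a) - trace(b a b) = x*z^2 - y*z - x
trace(b^2 a^2 b a b) = trace(b)*trace(a^2 b a b^2) - trace(a^2 b a b) = x*y^2*z^2 - x^2*y*z - y^3*z - x*z^2 + 2*y*z + x
trace(b a b a b a) = trace(a b)*trace(a b a b) - trace(a^-1 b^-1)   [split at repeated a] = z^3 - 3*z
trace(a^2 b a b a b) = trace(a)*trace(b a b a b a) - trace(b a b a b) = x*z^3 - y*z^2 - 2*x*z + y
trace(a^2 b a b a) = trace(a)*trace(b a b a^2) - trace(b a b a) = x^2*z^2 - x*y*z - x^2 - z^2 + 2
trace(b^2 a^2 b a b a) = trace(b)*trace(a^2 b a b a b) - trace(a^2 b a b a) = x*y*z^3 - x^2*z^2 - y^2*z^2 - x*y*z + x^2 + y^2 + z^2 - 2
trace(b a^-1 b^2 a^2 b a) = trace(b^2 a^2 b a b)*trace(a) - trace(b^2 a^2 b a b a) = x^2*y^2*z^2 - x^3*y*z - x*y^3*z - x*y*z^3 + y^2*z^2 + 3*x*y*z - y^2 - z^2 + 2
trace(a^-1 b a^-1 b^2 a^2 b) = trace(b a^-1 b^2 a^2 b)*trace(a) - trace(b a^-1 b^2 a^2 b a) = x^3*y^3*z - x^4*y^2 - x^2*y^4 - 2*x^2*y^2*z^2 + x^3*y*z + 2*x*y^3*z + x*y*z^3 + 3*x^2*y^2 - y^2*z^2 - 5*x*y*z + x^2 + y^2 + z^2 - 2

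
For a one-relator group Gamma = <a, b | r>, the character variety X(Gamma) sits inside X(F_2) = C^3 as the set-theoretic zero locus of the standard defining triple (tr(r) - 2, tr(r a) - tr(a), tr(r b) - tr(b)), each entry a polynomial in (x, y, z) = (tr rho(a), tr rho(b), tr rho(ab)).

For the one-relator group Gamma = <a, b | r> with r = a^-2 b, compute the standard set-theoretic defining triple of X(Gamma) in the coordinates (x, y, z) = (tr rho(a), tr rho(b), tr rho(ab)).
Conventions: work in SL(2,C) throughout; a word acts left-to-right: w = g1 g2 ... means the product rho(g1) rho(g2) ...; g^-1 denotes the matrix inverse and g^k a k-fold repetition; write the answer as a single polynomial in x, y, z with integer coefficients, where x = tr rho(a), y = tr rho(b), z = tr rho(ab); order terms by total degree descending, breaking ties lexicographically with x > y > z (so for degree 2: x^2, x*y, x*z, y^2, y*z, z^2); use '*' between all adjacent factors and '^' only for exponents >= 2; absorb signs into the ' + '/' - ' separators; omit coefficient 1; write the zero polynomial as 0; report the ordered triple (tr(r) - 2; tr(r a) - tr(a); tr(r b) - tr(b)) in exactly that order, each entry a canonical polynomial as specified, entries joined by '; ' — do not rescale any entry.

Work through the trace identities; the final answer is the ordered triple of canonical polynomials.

reduce: tr(a^-1 b) = tr(b) * tr(a) - tr(b a) = x*y - z
tr(a^-2 b) = tr(a^-1 b) * tr(a) - tr(a^-1 b a) = x^2*y - x*z - y
tr(b^2) = tr(b) * tr(b) - tr(1)  (reduce the b square) = y^2 - 2
reduce: tr(b^2 a) = tr(b) * tr(a b) - tr(a)  (reduce the b square) = y*z - x
reduce: tr(a^-1 b^2) = tr(b^2) * tr(a) - tr(b^2 a)  (eliminate a^-1) = x*y^2 - y*z - x
tr(a^-2 b^2) = tr(a^-1 b^2) * tr(a) - tr(a^-1 b^2 a)  (eliminate a^-1) = x^2*y^2 - x*y*z - x^2 - y^2 + 2
assemble the triple (tr(r) - 2; tr(r a) - x; tr(r b) - y)

x^2*y - x*z - y - 2; x*y - x - z; x^2*y^2 - x*y*z - x^2 - y^2 - y + 2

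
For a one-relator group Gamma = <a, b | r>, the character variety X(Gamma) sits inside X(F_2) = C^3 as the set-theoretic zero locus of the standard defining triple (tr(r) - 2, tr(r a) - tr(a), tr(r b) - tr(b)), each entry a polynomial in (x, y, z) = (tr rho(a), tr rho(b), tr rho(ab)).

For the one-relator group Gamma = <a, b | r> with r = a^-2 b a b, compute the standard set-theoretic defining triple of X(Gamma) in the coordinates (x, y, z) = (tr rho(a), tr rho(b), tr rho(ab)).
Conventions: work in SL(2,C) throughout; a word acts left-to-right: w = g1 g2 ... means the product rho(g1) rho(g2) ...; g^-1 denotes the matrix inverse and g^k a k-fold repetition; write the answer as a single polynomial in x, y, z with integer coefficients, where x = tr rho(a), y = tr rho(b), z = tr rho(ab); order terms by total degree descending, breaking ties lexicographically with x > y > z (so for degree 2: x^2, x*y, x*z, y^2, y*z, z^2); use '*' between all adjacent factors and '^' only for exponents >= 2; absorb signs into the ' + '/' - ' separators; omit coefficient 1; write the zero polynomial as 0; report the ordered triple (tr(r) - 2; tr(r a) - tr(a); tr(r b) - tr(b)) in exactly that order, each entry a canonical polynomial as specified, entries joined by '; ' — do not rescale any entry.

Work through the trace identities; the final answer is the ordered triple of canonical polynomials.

x^2*y*z - x^3 - x*z^2 - y*z + 3*x - 2; x*y*z - x^2 - z^2 - x + 2; x^2*y^2*z - x^3*y - x*y*z^2 - y^2*z + 2*x*y - y + z

trace(b a b) = trace(b)*trace(a b) - trace(a) = y*z - x
trace(b a b a) = trace(a b)*trace(a b) - trace(1)   [split at repeated a] = z^2 - 2
next, trace(b a b a^-1) = trace(b a b)*trace(a) - trace(b a b a) = x*y*z - x^2 - z^2 + 2
trace(a^-2 b a b) = trace(b a b a^-1)*trace(a) - trace(b a b) = x^2*y*z - x^3 - x*z^2 - y*z + 3*x
and trace(b a b^2) = trace(b)*trace(a b^2) - trace(a b)  (reduce the b square) = y^2*z - x*y - z
next, trace(a b a) = trace(a)*trace(b a) - trace(b)  (reduce the a square) = x*z - y
next, trace(b a b^2 a) = trace(b)*trace(a b a b) - trace(a b a)  (reduce the b square) = y*z^2 - x*z - y
next, trace(a^-1 b a b^2) = trace(b a b^2)*trace(a) - trace(b a b^2 a)  (eliminate a^-1) = x*y^2*z - x^2*y - y*z^2 + y
trace(a^-2 b a b^2) = trace(a^-1 b a b^2)*trace(a) - trace(a^-1 b a b^2 a)  (eliminate a^-1) = x^2*y^2*z - x^3*y - x*y*z^2 - y^2*z + 2*x*y + z
assemble the triple (trace(r) - 2; trace(r a) - x; trace(r b) - y)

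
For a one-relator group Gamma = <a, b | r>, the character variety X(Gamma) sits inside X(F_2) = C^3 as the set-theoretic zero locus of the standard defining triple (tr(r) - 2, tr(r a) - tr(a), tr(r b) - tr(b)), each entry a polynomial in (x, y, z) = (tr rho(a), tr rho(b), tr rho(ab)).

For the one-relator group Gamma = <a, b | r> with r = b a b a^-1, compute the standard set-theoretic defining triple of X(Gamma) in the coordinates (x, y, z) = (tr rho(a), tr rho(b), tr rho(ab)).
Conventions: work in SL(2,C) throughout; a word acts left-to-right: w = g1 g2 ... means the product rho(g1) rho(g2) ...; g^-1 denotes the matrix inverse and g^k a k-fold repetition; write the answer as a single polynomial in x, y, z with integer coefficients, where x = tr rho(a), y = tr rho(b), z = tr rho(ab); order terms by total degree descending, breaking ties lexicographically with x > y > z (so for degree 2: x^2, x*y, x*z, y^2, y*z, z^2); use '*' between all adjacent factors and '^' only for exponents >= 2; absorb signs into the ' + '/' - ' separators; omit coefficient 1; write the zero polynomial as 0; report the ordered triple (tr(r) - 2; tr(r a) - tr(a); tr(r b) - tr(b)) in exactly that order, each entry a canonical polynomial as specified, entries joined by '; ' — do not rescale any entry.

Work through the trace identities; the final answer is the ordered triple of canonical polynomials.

x*y*z - x^2 - z^2; y*z - 2*x; x*y^2*z - x^2*y - y*z^2

so tr(b a b) = tr(b)*tr(a b) - tr(a) = y*z - x
tr(b a b a) = tr(a b)*tr(a b) - tr(1) = z^2 - 2
tr(b a b a^-1) = tr(b a b)*tr(a) - tr(b a b a) = x*y*z - x^2 - z^2 + 2
so tr(b^2 a b) = tr(b)*tr(a b^2) - tr(a b) = y^2*z - x*y - z
so tr(a b a) = tr(a)*tr(b a) - tr(b) = x*z - y
so tr(b^2 a b a) = tr(b)*tr(a b a b) - tr(a b a) = y*z^2 - x*z - y
so tr(b a b a^-1 b) = tr(b^2 a b)*tr(a) - tr(b^2 a b a) = x*y^2*z - x^2*y - y*z^2 + y
assemble the triple (tr(r) - 2; tr(r a) - x; tr(r b) - y)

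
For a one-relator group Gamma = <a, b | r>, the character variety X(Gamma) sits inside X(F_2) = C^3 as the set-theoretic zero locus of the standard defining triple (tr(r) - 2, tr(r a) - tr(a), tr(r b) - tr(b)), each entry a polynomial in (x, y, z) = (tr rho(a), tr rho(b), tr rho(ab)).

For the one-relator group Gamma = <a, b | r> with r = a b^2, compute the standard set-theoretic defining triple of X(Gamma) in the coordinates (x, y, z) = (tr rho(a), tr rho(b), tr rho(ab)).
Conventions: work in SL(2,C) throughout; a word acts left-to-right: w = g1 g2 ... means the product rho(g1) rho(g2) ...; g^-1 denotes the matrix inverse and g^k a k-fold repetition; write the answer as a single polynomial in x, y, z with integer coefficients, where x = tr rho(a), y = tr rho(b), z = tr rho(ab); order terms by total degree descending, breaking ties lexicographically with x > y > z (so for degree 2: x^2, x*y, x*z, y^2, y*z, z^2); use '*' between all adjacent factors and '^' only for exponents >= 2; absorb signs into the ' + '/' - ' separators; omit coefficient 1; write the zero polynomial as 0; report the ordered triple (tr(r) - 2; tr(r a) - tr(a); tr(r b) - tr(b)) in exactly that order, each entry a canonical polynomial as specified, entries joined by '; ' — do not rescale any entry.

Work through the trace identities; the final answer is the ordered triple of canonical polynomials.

tr(a b^2) = tr(b) tr(a b) - tr(a) = y*z - x
tr(b^2) = tr(b) tr(b) - tr(1)   [square of b] = y^2 - 2
tr(a b^2 a) = tr(a) tr(b^2 a) - tr(b^2)   [square of a] = x*y*z - x^2 - y^2 + 2
tr(a b^3) = tr(b) tr(a b^2) - tr(a b) = y^2*z - x*y - z
assemble the triple (tr(r) - 2; tr(r a) - x; tr(r b) - y)

y*z - x - 2; x*y*z - x^2 - y^2 - x + 2; y^2*z - x*y - y - z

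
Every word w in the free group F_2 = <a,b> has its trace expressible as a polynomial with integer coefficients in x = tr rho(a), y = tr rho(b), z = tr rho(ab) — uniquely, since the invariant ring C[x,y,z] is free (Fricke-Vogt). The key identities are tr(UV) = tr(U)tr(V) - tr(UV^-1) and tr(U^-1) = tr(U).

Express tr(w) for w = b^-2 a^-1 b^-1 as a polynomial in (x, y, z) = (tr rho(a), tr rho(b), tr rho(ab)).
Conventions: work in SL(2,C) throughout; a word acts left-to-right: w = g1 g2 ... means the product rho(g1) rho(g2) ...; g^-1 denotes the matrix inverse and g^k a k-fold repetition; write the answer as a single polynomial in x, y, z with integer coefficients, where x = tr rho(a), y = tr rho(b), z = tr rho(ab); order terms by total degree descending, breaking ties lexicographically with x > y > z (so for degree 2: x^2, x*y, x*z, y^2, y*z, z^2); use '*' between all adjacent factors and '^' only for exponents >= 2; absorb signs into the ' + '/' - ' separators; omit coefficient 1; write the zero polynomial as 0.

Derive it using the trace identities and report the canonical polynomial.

tr(a^-1) = tr(a) = x
reduce: tr(a^-1 b) = tr(b) * tr(a) - tr(b a)   [inverse elimination on a] = x*y - z
reduce: tr(a^-1 b^-1) = tr(a^-1) * tr(b) - tr(a^-1 b)   [inverse elimination on b] = z
reduce: tr(b^-2 a^-1) = tr(a^-1 b^-1) * tr(b) - tr(a^-1)   [inverse elimination on b] = y*z - x
reduce: tr(b^-2 a^-1 b^-1) = tr(b^-2 a^-1) * tr(b) - tr(b^-2 a^-1 b)   [inverse elimination on b] = y^2*z - x*y - z

y^2*z - x*y - z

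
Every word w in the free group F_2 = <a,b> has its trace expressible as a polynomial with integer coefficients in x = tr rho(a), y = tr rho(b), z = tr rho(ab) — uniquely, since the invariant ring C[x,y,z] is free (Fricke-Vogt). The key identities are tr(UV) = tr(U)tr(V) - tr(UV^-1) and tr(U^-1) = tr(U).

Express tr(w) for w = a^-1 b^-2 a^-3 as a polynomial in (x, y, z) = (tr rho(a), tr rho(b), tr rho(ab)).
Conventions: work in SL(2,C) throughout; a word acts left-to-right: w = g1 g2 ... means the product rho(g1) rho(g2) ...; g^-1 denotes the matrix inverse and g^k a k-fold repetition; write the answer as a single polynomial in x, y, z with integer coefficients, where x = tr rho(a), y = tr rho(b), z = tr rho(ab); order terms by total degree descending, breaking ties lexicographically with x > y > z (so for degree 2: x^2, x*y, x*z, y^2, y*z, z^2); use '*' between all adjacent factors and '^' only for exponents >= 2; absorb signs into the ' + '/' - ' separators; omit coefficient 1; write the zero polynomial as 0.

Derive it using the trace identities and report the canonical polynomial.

trace(a^-1) = trace(a) = x
trace(a^-1 b) = trace(b) trace(a) - trace(b a) = x*y - z
trace(b^-1 a^-1) = trace(a^-1) trace(b) - trace(a^-1 b) = z
trace(a^-1 b^-1 a^-1) = trace(b^-1 a^-1) trace(a) - trace(b^-1) = x*z - y
trace(b^-1 a^-3) = trace(a^-1 b^-1 a^-1) trace(a) - trace(a^-1 b^-1) = x^2*z - x*y - z
trace(a^-2) = trace(a^-1) trace(a) - trace(1) = x^2 - 2
trace(a^-3) = trace(a^-2) trace(a) - trace(a^-1) = x^3 - 3*x
trace(a^-3 b^-2) = trace(b^-1 a^-3) trace(b) - trace(b^-1 a^-3 b) = x^2*y*z - x^3 - x*y^2 - y*z + 3*x
trace(b^-2 a^-1) = trace(a^-1 b^-1) trace(b) - trace(a^-1) = y*z - x
trace(b^-2) = trace(b^-1) trace(b) - trace(1) = y^2 - 2
trace(a^-2 b^-2) = trace(b^-2 a^-1) trace(a) - trace(b^-2) = x*y*z - x^2 - y^2 + 2
trace(a^-1 b^-2 a^-3) = trace(a^-3 b^-2) trace(a) - trace(a^-3 b^-2 a) = x^3*y*z - x^4 - x^2*y^2 - 2*x*y*z + 4*x^2 + y^2 - 2

x^3*y*z - x^4 - x^2*y^2 - 2*x*y*z + 4*x^2 + y^2 - 2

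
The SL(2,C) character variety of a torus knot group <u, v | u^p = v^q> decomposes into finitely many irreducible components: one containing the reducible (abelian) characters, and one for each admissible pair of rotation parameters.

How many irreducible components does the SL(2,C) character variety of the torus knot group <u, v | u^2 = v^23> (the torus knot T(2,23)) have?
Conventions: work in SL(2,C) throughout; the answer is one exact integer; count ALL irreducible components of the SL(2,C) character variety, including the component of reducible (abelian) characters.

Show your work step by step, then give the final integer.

In the torus knot group T(2,23), u^2 = v^23 is central, so an irreducible representation sends it to +I or -I (Schur).
This locks tr(u) to 2*cos(pi*alpha/2), alpha in 1..1, and tr(v) to 2*cos(pi*beta/23), beta in 1..22, on each component of irreducible characters.
u^2 = (-1)^alpha I and v^23 = (-1)^beta I must agree, so alpha and beta have equal parity.
Counting: 1 odd alphas x 11 odd betas + 0 even alphas x 11 even betas = 11 + 0 = 11.
That is 11 components of irreducible characters, and with the reducible (abelian) component the total is 12.

12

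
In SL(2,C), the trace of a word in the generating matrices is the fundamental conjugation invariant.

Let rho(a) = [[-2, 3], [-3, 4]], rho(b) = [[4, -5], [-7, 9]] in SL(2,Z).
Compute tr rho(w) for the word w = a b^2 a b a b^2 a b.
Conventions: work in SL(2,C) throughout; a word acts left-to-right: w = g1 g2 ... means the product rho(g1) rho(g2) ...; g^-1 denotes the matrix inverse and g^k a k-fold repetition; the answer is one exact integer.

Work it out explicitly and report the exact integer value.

rho(a) = [[-2, 3], [-3, 4]]
... * rho(b) = [[4, -5], [-7, 9]]  ->  [[-29, 37], [-40, 51]]
... * rho(b) = [[4, -5], [-7, 9]]  ->  [[-375, 478], [-517, 659]]
... * rho(a) = [[-2, 3], [-3, 4]]  ->  [[-684, 787], [-943, 1085]]
... * rho(b) = [[4, -5], [-7, 9]]  ->  [[-8245, 10503], [-11367, 14480]]
... * rho(a) = [[-2, 3], [-3, 4]]  ->  [[-15019, 17277], [-20706, 23819]]
... * rho(b) = [[4, -5], [-7, 9]]  ->  [[-181015, 230588], [-249557, 317901]]
... * rho(b) = [[4, -5], [-7, 9]]  ->  [[-2338176, 2980367], [-3223535, 4108894]]
... * rho(a) = [[-2, 3], [-3, 4]]  ->  [[-4264749, 4906940], [-5879612, 6764971]]
... * rho(b) = [[4, -5], [-7, 9]]  ->  [[-51407576, 65486205], [-70873245, 90282799]]
tr = -51407576 + 90282799 = 38875223

38875223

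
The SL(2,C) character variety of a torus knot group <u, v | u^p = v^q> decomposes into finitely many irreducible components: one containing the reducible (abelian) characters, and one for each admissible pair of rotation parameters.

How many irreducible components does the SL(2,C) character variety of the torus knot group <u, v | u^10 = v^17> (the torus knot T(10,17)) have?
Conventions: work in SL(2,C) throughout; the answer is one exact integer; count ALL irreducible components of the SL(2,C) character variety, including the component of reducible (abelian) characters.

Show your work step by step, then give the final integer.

Gamma = < u, v | u^10 = v^17 > (torus knot T(10,17)); the central element u^10 = v^17 acts as +I or -I in any irreducible SL(2,C) representation.
So on each irreducible component the traces are pinned: tr(u) = 2*cos(pi*alpha/10) with 1 <= alpha <= 9, tr(v) = 2*cos(pi*beta/17) with 1 <= beta <= 16.
The two central values (-1)^alpha I and (-1)^beta I must be the same matrix, so alpha and beta share a parity.
count pairs: odd alpha (5 choices) x odd beta (8), plus even alpha (4) x even beta (8): 5*8 + 4*8 = 72.
That is 72 components of irreducible characters, and with the reducible (abelian) component the total is 73.

73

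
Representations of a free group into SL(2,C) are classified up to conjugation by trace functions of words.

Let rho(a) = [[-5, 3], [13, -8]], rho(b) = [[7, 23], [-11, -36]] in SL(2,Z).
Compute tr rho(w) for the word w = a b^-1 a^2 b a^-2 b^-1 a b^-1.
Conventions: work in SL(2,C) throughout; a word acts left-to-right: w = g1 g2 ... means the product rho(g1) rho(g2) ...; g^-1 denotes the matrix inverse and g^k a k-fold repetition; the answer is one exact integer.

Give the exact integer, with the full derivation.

254557411250

rho(a) = [[-5, 3], [13, -8]]
... * rho(b^-1) = [[-36, -23], [11, 7]]  ->  [[213, 136], [-556, -355]]
... * rho(a) = [[-5, 3], [13, -8]]  ->  [[703, -449], [-1835, 1172]]
... * rho(a) = [[-5, 3], [13, -8]]  ->  [[-9352, 5701], [24411, -14881]]
... * rho(b) = [[7, 23], [-11, -36]]  ->  [[-128175, -420332], [334568, 1097169]]
... * rho(a^-1) = [[-8, -3], [-13, -5]]  ->  [[6489716, 2486185], [-16939741, -6489549]]
... * rho(a^-1) = [[-8, -3], [-13, -5]]  ->  [[-84238133, -31900073], [219882065, 83266968]]
... * rho(b^-1) = [[-36, -23], [11, 7]]  ->  [[2681671985, 1714176548], [-6999817692, -4474418719]]
... * rho(a) = [[-5, 3], [13, -8]]  ->  [[8875935199, -5668396429], [-23168354887, 14795896676]]
... * rho(b^-1) = [[-36, -23], [11, 7]]  ->  [[-381886027883, -243825284580], [996815639368, 636443439133]]
tr = -381886027883 + 636443439133 = 254557411250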